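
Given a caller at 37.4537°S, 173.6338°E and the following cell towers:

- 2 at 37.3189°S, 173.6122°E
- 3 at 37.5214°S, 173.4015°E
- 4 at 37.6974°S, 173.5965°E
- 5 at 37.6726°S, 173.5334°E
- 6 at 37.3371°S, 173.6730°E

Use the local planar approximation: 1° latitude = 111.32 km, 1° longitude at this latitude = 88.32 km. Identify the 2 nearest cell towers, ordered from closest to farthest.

Distances from 37.4537°S, 173.6338°E:
2: √((0.1348·111.32)² + (-0.0216·88.32)²) = √(225.178115 + 3.639365) = 15.1267 km
3: √((-0.0677·111.32)² + (-0.2323·88.32)²) = √(56.796782 + 420.936456) = 21.8571 km
4: √((-0.2437·111.32)² + (-0.0373·88.32)²) = √(735.965496 + 10.852650) = 27.3280 km
5: √((-0.2189·111.32)² + (-0.1004·88.32)²) = √(593.796890 + 78.629506) = 25.9312 km
6: √((0.1166·111.32)² + (0.0392·88.32)²) = √(168.478116 + 11.986441) = 13.4337 km
Sorted: 6 (13.4337 km) < 2 (15.1267 km) < 3 (21.8571 km) < 5 (25.9312 km) < …

6, 2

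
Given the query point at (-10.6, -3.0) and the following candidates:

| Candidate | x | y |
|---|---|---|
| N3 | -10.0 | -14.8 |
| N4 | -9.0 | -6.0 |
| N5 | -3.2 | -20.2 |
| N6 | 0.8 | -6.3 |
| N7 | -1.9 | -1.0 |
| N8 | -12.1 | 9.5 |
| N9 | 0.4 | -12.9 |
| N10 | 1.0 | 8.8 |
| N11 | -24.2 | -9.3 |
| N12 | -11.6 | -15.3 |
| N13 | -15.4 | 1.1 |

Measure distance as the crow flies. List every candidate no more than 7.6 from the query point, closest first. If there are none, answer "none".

N4, N13

Distances from (-10.6, -3.0):
N3: 11.8
N4: 3.4
N5: 18.7
N6: 11.9
N7: 8.9
N8: 12.6
N9: 14.8
N10: 16.5
N11: 15.0
N12: 12.3
N13: 6.3
Threshold 7.6: N4 (3.4), N13 (6.3) are within range.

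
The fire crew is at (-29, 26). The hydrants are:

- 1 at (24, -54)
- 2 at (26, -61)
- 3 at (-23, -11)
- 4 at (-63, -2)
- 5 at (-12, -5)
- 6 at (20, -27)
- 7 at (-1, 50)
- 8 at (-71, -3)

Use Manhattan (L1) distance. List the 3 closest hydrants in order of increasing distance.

3, 5, 7

Distances from (-29, 26):
1: |53| + |-80| = 53 + 80 = 133
2: |55| + |-87| = 55 + 87 = 142
3: |6| + |-37| = 6 + 37 = 43
4: |-34| + |-28| = 34 + 28 = 62
5: |17| + |-31| = 17 + 31 = 48
6: |49| + |-53| = 49 + 53 = 102
7: |28| + |24| = 28 + 24 = 52
8: |-42| + |-29| = 42 + 29 = 71
Sorted: 3 (43) < 5 (48) < 7 (52) < 4 (62) < 8 (71) < …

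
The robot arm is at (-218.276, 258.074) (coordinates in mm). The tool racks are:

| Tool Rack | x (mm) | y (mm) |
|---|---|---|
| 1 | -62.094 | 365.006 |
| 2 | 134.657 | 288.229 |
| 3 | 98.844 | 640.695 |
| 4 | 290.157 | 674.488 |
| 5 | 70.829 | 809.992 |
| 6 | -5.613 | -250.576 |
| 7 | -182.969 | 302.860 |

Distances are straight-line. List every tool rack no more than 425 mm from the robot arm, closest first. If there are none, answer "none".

Distances from (-218.276, 258.074):
1: 189.281 mm
2: 354.219 mm
3: 496.955 mm
4: 657.195 mm
5: 623.053 mm
6: 551.317 mm
7: 57.030 mm
Threshold 425 mm: 7 (57.030 mm), 1 (189.281 mm), 2 (354.219 mm) are within range.

7, 1, 2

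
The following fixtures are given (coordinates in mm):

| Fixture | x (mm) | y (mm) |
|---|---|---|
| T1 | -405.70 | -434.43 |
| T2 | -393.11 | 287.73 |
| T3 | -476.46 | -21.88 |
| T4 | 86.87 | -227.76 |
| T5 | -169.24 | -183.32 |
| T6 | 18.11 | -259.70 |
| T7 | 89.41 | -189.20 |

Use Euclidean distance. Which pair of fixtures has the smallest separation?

T4 and T7

Pairwise distances:
T1–T2: 722.27 mm
T1–T3: 418.57 mm
T1–T4: 534.17 mm
T1–T5: 344.92 mm
T1–T6: 458.42 mm
T1–T7: 552.51 mm
T2–T3: 320.63 mm
T2–T4: 704.35 mm
T2–T5: 521.54 mm
T2–T6: 684.68 mm
T2–T7: 678.45 mm
T3–T4: 599.77 mm
T3–T5: 347.05 mm
T3–T6: 548.78 mm
T3–T7: 590.09 mm
T4–T5: 259.94 mm
T4–T6: 75.82 mm
T4–T7: 38.64 mm
T5–T6: 202.32 mm
T5–T7: 258.72 mm
T6–T7: 100.27 mm
Closest pair: T4–T7 at 38.64 mm.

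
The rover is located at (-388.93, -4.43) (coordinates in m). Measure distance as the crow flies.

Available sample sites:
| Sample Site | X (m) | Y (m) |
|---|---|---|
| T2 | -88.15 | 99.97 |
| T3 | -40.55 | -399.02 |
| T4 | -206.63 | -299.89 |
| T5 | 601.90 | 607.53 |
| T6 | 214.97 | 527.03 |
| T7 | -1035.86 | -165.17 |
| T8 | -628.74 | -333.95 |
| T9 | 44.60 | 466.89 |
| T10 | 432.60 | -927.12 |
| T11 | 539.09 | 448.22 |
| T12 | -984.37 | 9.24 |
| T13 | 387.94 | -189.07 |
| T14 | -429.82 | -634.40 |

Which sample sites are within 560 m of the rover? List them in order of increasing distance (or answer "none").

T2, T4, T8, T3

Distances from (-388.93, -4.43):
T2: √((300.78)² + (104.40)²) = √(90468.6084 + 10899.3600) = 318.38 m
T3: √((348.38)² + (-394.59)²) = √(121368.6244 + 155701.2681) = 526.37 m
T4: √((182.30)² + (-295.46)²) = √(33233.2900 + 87296.6116) = 347.17 m
T5: √((990.83)² + (611.96)²) = √(981744.0889 + 374495.0416) = 1164.58 m
T6: √((603.90)² + (531.46)²) = √(364695.2100 + 282449.7316) = 804.45 m
T7: √((-646.93)² + (-160.74)²) = √(418518.4249 + 25837.3476) = 666.60 m
T8: √((-239.81)² + (-329.52)²) = √(57508.8361 + 108583.4304) = 407.54 m
T9: √((433.53)² + (471.32)²) = √(187948.2609 + 222142.5424) = 640.38 m
T10: √((821.53)² + (-922.69)²) = √(674911.5409 + 851356.8361) = 1235.42 m
T11: √((928.02)² + (452.65)²) = √(861221.1204 + 204892.0225) = 1032.53 m
T12: √((-595.44)² + (13.67)²) = √(354548.7936 + 186.8689) = 595.60 m
T13: √((776.87)² + (-184.64)²) = √(603526.9969 + 34091.9296) = 798.51 m
T14: √((-40.89)² + (-629.97)²) = √(1671.9921 + 396862.2009) = 631.30 m
Threshold 560 m: T2 (318.38 m), T4 (347.17 m), T8 (407.54 m), T3 (526.37 m) are within range.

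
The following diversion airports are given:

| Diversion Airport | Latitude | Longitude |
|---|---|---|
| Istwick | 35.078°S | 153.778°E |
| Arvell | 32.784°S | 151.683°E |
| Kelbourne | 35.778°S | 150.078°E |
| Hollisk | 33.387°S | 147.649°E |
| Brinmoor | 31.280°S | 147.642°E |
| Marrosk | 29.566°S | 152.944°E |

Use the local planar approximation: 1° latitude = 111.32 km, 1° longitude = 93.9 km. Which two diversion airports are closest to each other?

Hollisk and Brinmoor

Pairwise distances:
Istwick–Arvell: √((2.294·111.32)² + (-2.095·93.9)²) = √(65212.85628 + 38698.95512) = 322.354 km
Istwick–Kelbourne: √((-0.700·111.32)² + (-3.700·93.9)²) = √(6072.14978 + 120707.60490) = 356.061 km
Istwick–Hollisk: √((1.691·111.32)² + (-6.129·93.9)²) = √(35435.09574 + 331215.32827) = 605.517 km
Istwick–Brinmoor: √((3.798·111.32)² + (-6.136·93.9)²) = √(178754.22526 + 331972.32984) = 714.651 km
Istwick–Marrosk: √((5.512·111.32)² + (-0.834·93.9)²) = √(376499.85487 + 6132.86332) = 618.573 km
Arvell–Kelbourne: √((-2.994·111.32)² + (-1.605·93.9)²) = √(111083.61059 + 22713.35339) = 365.783 km
Arvell–Hollisk: √((-0.603·111.32)² + (-4.034·93.9)²) = √(4505.89451 + 143483.83381) = 384.694 km
Arvell–Brinmoor: √((1.504·111.32)² + (-4.041·93.9)²) = √(28031.22438 + 143982.22661) = 414.745 km
Arvell–Marrosk: √((3.218·111.32)² + (1.261·93.9)²) = √(128327.12803 + 14020.43078) = 377.290 km
Kelbourne–Hollisk: √((2.391·111.32)² + (-2.429·93.9)²) = √(70844.40344 + 52021.90051) = 350.523 km
Kelbourne–Brinmoor: √((4.498·111.32)² + (-2.436·93.9)²) = √(250717.87461 + 52322.17059) = 550.491 km
Kelbourne–Marrosk: √((6.212·111.32)² + (2.866·93.9)²) = √(478199.68911 + 72424.17498) = 742.040 km
Hollisk–Brinmoor: √((2.107·111.32)² + (-0.007·93.9)²) = √(55014.28419 + 0.43204) = 234.552 km
Hollisk–Marrosk: √((3.821·111.32)² + (5.295·93.9)²) = √(180925.78712 + 247208.33720) = 654.320 km
Brinmoor–Marrosk: √((1.714·111.32)² + (5.302·93.9)²) = √(36405.58637 + 247862.38902) = 533.168 km
Closest pair: Hollisk–Brinmoor at 234.552 km.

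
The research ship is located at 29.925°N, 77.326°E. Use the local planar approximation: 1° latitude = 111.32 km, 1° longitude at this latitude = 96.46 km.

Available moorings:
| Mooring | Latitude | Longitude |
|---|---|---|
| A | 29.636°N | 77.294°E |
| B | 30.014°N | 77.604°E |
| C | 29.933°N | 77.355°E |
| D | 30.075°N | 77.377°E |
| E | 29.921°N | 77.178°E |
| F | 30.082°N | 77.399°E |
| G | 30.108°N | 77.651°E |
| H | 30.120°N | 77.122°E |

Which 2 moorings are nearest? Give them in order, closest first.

C, E

Distances from 29.925°N, 77.326°E:
A: √((-0.289·111.32)² + (-0.032·96.46)²) = √(1035.00413 + 9.52784) = 32.319 km
B: √((0.089·111.32)² + (0.278·96.46)²) = √(98.15816 + 719.09142) = 28.588 km
C: √((0.008·111.32)² + (0.029·96.46)²) = √(0.79310 + 7.82511) = 2.936 km
D: √((0.150·111.32)² + (0.051·96.46)²) = √(278.82320 + 24.20109) = 17.408 km
E: √((-0.004·111.32)² + (-0.148·96.46)²) = √(0.19827 + 203.80646) = 14.283 km
F: √((0.157·111.32)² + (0.073·96.46)²) = √(305.45392 + 49.58385) = 18.842 km
G: √((0.183·111.32)² + (0.325·96.46)²) = √(415.00046 + 982.79115) = 37.387 km
H: √((0.195·111.32)² + (-0.204·96.46)²) = √(471.21121 + 387.21739) = 29.299 km
Sorted: C (2.936 km) < E (14.283 km) < D (17.408 km) < F (18.842 km) < …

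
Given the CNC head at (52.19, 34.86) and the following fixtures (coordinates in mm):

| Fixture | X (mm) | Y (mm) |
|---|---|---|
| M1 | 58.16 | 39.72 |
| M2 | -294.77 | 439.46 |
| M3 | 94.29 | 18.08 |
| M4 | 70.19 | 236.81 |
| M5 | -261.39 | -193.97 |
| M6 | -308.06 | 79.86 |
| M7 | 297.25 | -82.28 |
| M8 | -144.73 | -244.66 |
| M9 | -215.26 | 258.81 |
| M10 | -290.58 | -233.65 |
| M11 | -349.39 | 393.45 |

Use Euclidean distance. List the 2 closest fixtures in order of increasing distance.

M1, M3

Distances from (52.19, 34.86):
M1: √((5.97)² + (4.86)²) = √(35.6409 + 23.6196) = 7.70 mm
M2: √((-346.96)² + (404.60)²) = √(120381.2416 + 163701.1600) = 532.99 mm
M3: √((42.10)² + (-16.78)²) = √(1772.4100 + 281.5684) = 45.32 mm
M4: √((18.00)² + (201.95)²) = √(324.0000 + 40783.8025) = 202.75 mm
M5: √((-313.58)² + (-228.83)²) = √(98332.4164 + 52363.1689) = 388.20 mm
M6: √((-360.25)² + (45.00)²) = √(129780.0625 + 2025.0000) = 363.05 mm
M7: √((245.06)² + (-117.14)²) = √(60054.4036 + 13721.7796) = 271.62 mm
M8: √((-196.92)² + (-279.52)²) = √(38777.4864 + 78131.4304) = 341.92 mm
M9: √((-267.45)² + (223.95)²) = √(71529.5025 + 50153.6025) = 348.83 mm
M10: √((-342.77)² + (-268.51)²) = √(117491.2729 + 72097.6201) = 435.42 mm
M11: √((-401.58)² + (358.59)²) = √(161266.4964 + 128586.7881) = 538.38 mm
Sorted: M1 (7.70 mm) < M3 (45.32 mm) < M4 (202.75 mm) < M7 (271.62 mm) < …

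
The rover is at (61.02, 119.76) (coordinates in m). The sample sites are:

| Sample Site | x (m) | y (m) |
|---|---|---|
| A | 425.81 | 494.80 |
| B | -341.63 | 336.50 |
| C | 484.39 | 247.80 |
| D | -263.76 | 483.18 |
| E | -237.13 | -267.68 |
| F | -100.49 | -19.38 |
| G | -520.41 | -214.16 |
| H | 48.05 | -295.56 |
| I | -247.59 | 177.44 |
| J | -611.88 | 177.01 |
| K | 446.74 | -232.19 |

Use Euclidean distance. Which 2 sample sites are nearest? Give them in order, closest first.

F, I

Distances from (61.02, 119.76):
A: √((364.79)² + (375.04)²) = √(133071.7441 + 140655.0016) = 523.19 m
B: √((-402.65)² + (216.74)²) = √(162127.0225 + 46976.2276) = 457.28 m
C: √((423.37)² + (128.04)²) = √(179242.1569 + 16394.2416) = 442.31 m
D: √((-324.78)² + (363.42)²) = √(105482.0484 + 132074.0964) = 487.40 m
E: √((-298.15)² + (-387.44)²) = √(88893.4225 + 150109.7536) = 488.88 m
F: √((-161.51)² + (-139.14)²) = √(26085.4801 + 19359.9396) = 213.18 m
G: √((-581.43)² + (-333.92)²) = √(338060.8449 + 111502.5664) = 670.49 m
H: √((-12.97)² + (-415.32)²) = √(168.2209 + 172490.7024) = 415.52 m
I: √((-308.61)² + (57.68)²) = √(95240.1321 + 3326.9824) = 313.95 m
J: √((-672.90)² + (57.25)²) = √(452794.4100 + 3277.5625) = 675.33 m
K: √((385.72)² + (-351.95)²) = √(148779.9184 + 123868.8025) = 522.16 m
Sorted: F (213.18 m) < I (313.95 m) < H (415.52 m) < C (442.31 m) < …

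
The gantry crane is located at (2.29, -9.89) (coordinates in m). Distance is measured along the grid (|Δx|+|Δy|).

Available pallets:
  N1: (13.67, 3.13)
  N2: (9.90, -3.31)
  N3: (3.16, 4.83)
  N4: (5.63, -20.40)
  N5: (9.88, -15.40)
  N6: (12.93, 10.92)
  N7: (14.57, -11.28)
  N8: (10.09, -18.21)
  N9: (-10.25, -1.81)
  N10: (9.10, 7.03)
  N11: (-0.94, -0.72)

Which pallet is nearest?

Distances from (2.29, -9.89):
N1: |11.38| + |13.02| = 11.38 + 13.02 = 24.40 m
N2: |7.61| + |6.58| = 7.61 + 6.58 = 14.19 m
N3: |0.87| + |14.72| = 0.87 + 14.72 = 15.59 m
N4: |3.34| + |-10.51| = 3.34 + 10.51 = 13.85 m
N5: |7.59| + |-5.51| = 7.59 + 5.51 = 13.10 m
N6: |10.64| + |20.81| = 10.64 + 20.81 = 31.45 m
N7: |12.28| + |-1.39| = 12.28 + 1.39 = 13.67 m
N8: |7.80| + |-8.32| = 7.80 + 8.32 = 16.12 m
N9: |-12.54| + |8.08| = 12.54 + 8.08 = 20.62 m
N10: |6.81| + |16.92| = 6.81 + 16.92 = 23.73 m
N11: |-3.23| + |9.17| = 3.23 + 9.17 = 12.40 m
Minimum: N11 at 12.40 m.

N11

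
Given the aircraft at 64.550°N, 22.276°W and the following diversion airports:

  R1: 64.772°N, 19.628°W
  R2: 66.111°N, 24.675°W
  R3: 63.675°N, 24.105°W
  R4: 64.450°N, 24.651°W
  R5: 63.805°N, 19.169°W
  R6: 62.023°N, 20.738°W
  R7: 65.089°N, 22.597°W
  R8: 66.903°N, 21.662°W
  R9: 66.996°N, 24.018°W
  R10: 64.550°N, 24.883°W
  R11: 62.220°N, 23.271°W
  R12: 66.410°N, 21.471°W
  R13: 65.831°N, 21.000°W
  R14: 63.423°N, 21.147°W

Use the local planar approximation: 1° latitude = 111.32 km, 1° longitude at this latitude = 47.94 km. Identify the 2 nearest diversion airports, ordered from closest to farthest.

R7, R4

Distances from 64.550°N, 22.276°W:
R1: √((0.222·111.32)² + (2.648·47.94)²) = √(610.73435 + 16115.06349) = 129.328 km
R2: √((1.561·111.32)² + (-2.399·47.94)²) = √(30196.19362 + 13226.85386) = 208.382 km
R3: √((-0.875·111.32)² + (-1.829·47.94)²) = √(9487.73402 + 7688.17872) = 131.057 km
R4: √((-0.100·111.32)² + (-2.375·47.94)²) = √(123.92142 + 12963.53031) = 114.400 km
R5: √((-0.745·111.32)² + (3.107·47.94)²) = √(6877.94884 + 22185.97738) = 170.481 km
R6: √((-2.527·111.32)² + (1.538·47.94)²) = √(79132.86310 + 5436.36653) = 290.808 km
R7: √((0.539·111.32)² + (-0.321·47.94)²) = √(3600.17760 + 236.81332) = 61.943 km
R8: √((2.353·111.32)² + (0.614·47.94)²) = √(68610.44714 + 866.42864) = 263.585 km
R9: √((2.446·111.32)² + (-1.742·47.94)²) = √(74141.14704 + 6974.16729) = 284.808 km
R10: √((0.000·111.32)² + (-2.607·47.94)²) = √(0.00000 + 15619.89542) = 124.980 km
R11: √((-2.330·111.32)² + (-0.995·47.94)²) = √(67275.70188 + 2275.31862) = 263.725 km
R12: √((1.860·111.32)² + (0.805·47.94)²) = √(42871.85585 + 1489.31931) = 210.621 km
R13: √((1.281·111.32)² + (1.276·47.94)²) = √(20335.02238 + 3741.94507) = 155.168 km
R14: √((-1.127·111.32)² + (1.129·47.94)²) = √(15739.61943 + 2929.43552) = 136.635 km
Sorted: R7 (61.943 km) < R4 (114.400 km) < R10 (124.980 km) < R1 (129.328 km) < …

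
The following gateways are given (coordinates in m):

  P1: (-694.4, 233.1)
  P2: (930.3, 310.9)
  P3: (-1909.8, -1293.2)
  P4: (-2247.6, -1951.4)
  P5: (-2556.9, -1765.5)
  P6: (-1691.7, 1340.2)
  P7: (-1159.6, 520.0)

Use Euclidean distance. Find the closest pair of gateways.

P4 and P5

Pairwise distances:
P1–P2: √((1624.7)² + (77.8)²) = √(2639650.090 + 6052.840) = 1626.6 m
P1–P3: √((-1215.4)² + (-1526.3)²) = √(1477197.160 + 2329591.690) = 1951.1 m
P1–P4: √((-1553.2)² + (-2184.5)²) = √(2412430.240 + 4772040.250) = 2680.4 m
P1–P5: √((-1862.5)² + (-1998.6)²) = √(3468906.250 + 3994401.960) = 2731.9 m
P1–P6: √((-997.3)² + (1107.1)²) = √(994607.290 + 1225670.410) = 1490.1 m
P1–P7: √((-465.2)² + (286.9)²) = √(216411.040 + 82311.610) = 546.6 m
P2–P3: √((-2840.1)² + (-1604.1)²) = √(8066168.010 + 2573136.810) = 3261.8 m
P2–P4: √((-3177.9)² + (-2262.3)²) = √(10099048.410 + 5118001.290) = 3900.9 m
P2–P5: √((-3487.2)² + (-2076.4)²) = √(12160563.840 + 4311436.960) = 4058.6 m
P2–P6: √((-2622.0)² + (1029.3)²) = √(6874884.000 + 1059458.490) = 2816.8 m
P2–P7: √((-2089.9)² + (209.1)²) = √(4367682.010 + 43722.810) = 2100.3 m
P3–P4: √((-337.8)² + (-658.2)²) = √(114108.840 + 433227.240) = 739.8 m
P3–P5: √((-647.1)² + (-472.3)²) = √(418738.410 + 223067.290) = 801.1 m
P3–P6: √((218.1)² + (2633.4)²) = √(47567.610 + 6934795.560) = 2642.4 m
P3–P7: √((750.2)² + (1813.2)²) = √(562800.040 + 3287694.240) = 1962.3 m
P4–P5: √((-309.3)² + (185.9)²) = √(95666.490 + 34558.810) = 360.9 m
P4–P6: √((555.9)² + (3291.6)²) = √(309024.810 + 10834630.560) = 3338.2 m
P4–P7: √((1088.0)² + (2471.4)²) = √(1183744.000 + 6107817.960) = 2700.3 m
P5–P6: √((865.2)² + (3105.7)²) = √(748571.040 + 9645372.490) = 3224.0 m
P5–P7: √((1397.3)² + (2285.5)²) = √(1952447.290 + 5223510.250) = 2678.8 m
P6–P7: √((532.1)² + (-820.2)²) = √(283130.410 + 672728.040) = 977.7 m
Closest pair: P4–P5 at 360.9 m.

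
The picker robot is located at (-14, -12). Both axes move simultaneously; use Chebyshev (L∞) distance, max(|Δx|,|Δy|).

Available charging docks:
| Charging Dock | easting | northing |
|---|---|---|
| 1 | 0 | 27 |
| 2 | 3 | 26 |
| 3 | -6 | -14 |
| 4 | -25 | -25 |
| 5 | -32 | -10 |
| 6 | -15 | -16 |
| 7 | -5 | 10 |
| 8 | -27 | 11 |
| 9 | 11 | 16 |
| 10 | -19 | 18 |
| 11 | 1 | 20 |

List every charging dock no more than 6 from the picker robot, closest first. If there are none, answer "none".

6

Distances from (-14, -12):
1: max(|14|, |39|) = 39
2: max(|17|, |38|) = 38
3: max(|8|, |-2|) = 8
4: max(|-11|, |-13|) = 13
5: max(|-18|, |2|) = 18
6: max(|-1|, |-4|) = 4
7: max(|9|, |22|) = 22
8: max(|-13|, |23|) = 23
9: max(|25|, |28|) = 28
10: max(|-5|, |30|) = 30
11: max(|15|, |32|) = 32
Threshold 6: 6 (4) is within range.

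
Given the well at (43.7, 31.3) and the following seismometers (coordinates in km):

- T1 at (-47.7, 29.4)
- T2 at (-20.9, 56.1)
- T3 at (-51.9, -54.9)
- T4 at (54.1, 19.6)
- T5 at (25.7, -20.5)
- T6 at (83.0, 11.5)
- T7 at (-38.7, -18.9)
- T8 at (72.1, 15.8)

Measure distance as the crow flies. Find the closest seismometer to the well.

Distances from (43.7, 31.3):
T1: 91.4 km
T2: 69.2 km
T3: 128.7 km
T4: 15.7 km
T5: 54.8 km
T6: 44.0 km
T7: 96.5 km
T8: 32.4 km
Minimum: T4 at 15.7 km.

T4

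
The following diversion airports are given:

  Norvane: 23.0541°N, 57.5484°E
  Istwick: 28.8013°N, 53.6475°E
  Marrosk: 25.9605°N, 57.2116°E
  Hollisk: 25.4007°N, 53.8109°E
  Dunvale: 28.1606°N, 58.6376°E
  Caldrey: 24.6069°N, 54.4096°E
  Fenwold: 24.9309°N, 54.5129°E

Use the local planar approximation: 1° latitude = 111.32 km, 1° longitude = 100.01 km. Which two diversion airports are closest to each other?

Caldrey and Fenwold

Pairwise distances:
Norvane–Istwick: √((5.7472·111.32)² + (-3.9009·100.01)²) = √(409316.278269 + 152200.643663) = 749.3443 km
Norvane–Marrosk: √((2.9064·111.32)² + (-0.3368·100.01)²) = √(104678.421492 + 1134.569280) = 325.2891 km
Norvane–Hollisk: √((2.3466·111.32)² + (-3.7375·100.01)²) = √(68237.723222 + 139717.001709) = 456.0205 km
Norvane–Dunvale: √((5.1065·111.32)² + (1.0892·100.01)²) = √(323141.746433 + 11865.939232) = 578.7985 km
Norvane–Caldrey: √((1.5528·111.32)² + (-3.1388·100.01)²) = √(29879.783066 + 98540.359516) = 358.3576 km
Norvane–Fenwold: √((1.8768·111.32)² + (-3.0355·100.01)²) = √(43649.812737 + 92161.031942) = 368.5252 km
Istwick–Marrosk: √((-2.8408·111.32)² + (3.5641·100.01)²) = √(100006.381567 + 127053.494988) = 476.5080 km
Istwick–Hollisk: √((-3.4006·111.32)² + (0.1634·100.01)²) = √(143303.730546 + 267.049002) = 378.9073 km
Istwick–Dunvale: √((-0.6407·111.32)² + (4.9901·100.01)²) = √(5086.930959 + 249060.784786) = 504.1307 km
Istwick–Caldrey: √((-4.1944·111.32)² + (0.7621·100.01)²) = √(218014.854175 + 5809.125751) = 473.1004 km
Istwick–Fenwold: √((-3.8704·111.32)² + (0.8654·100.01)²) = √(185634.245566 + 7490.669509) = 439.4598 km
Marrosk–Hollisk: √((-0.5598·111.32)² + (-3.4007·100.01)²) = √(3883.400512 + 115670.735577) = 345.7660 km
Marrosk–Dunvale: √((2.2001·111.32)² + (1.4260·100.01)²) = √(59983.421883 + 20338.827155) = 283.4118 km
Marrosk–Caldrey: √((-1.3536·111.32)² + (-2.8020·100.01)²) = √(22705.291750 + 78527.743193) = 318.1714 km
Marrosk–Fenwold: √((-1.0296·111.32)² + (-2.6987·100.01)²) = √(13136.614730 + 72844.383592) = 293.2252 km
Hollisk–Dunvale: √((2.7599·111.32)² + (4.8267·100.01)²) = √(94391.543608 + 233016.925295) = 572.1962 km
Hollisk–Caldrey: √((-0.7938·111.32)² + (0.5987·100.01)²) = √(7808.517437 + 3585.133819) = 106.7410 km
Hollisk–Fenwold: √((-0.4698·111.32)² + (0.7020·100.01)²) = √(2735.095029 + 4929.025657) = 87.5450 km
Dunvale–Caldrey: √((-3.5537·111.32)² + (-4.2280·100.01)²) = √(156497.685825 + 178795.593756) = 579.0451 km
Dunvale–Fenwold: √((-3.2297·111.32)² + (-4.1247·100.01)²) = √(129261.967588 + 170165.528901) = 547.1997 km
Caldrey–Fenwold: √((0.3240·111.32)² + (0.1033·100.01)²) = √(1300.877541 + 106.730243) = 37.5181 km
Closest pair: Caldrey–Fenwold at 37.5181 km.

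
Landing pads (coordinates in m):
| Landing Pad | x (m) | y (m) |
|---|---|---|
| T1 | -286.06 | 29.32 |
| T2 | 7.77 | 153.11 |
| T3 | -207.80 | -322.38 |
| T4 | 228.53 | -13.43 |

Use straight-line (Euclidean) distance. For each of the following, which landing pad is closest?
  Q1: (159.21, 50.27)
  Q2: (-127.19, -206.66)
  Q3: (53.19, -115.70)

Q1→T4; Q2→T3; Q3→T4

Q1 at (159.21, 50.27):
  T1: √((-445.27)² + (-20.95)²) = √(198265.3729 + 438.9025) = 445.76 m
  T2: √((-151.44)² + (102.84)²) = √(22934.0736 + 10576.0656) = 183.06 m
  T3: √((-367.01)² + (-372.65)²) = √(134696.3401 + 138868.0225) = 523.03 m
  T4: √((69.32)² + (-63.70)²) = √(4805.2624 + 4057.6900) = 94.14 m
  → nearest: T4 (94.14 m)
Q2 at (-127.19, -206.66):
  T1: √((-158.87)² + (235.98)²) = √(25239.6769 + 55686.5604) = 284.48 m
  T2: √((134.96)² + (359.77)²) = √(18214.2016 + 129434.4529) = 384.25 m
  T3: √((-80.61)² + (-115.72)²) = √(6497.9721 + 13391.1184) = 141.03 m
  T4: √((355.72)² + (193.23)²) = √(126536.7184 + 37337.8329) = 404.81 m
  → nearest: T3 (141.03 m)
Q3 at (53.19, -115.70):
  T1: √((-339.25)² + (145.02)²) = √(115090.5625 + 21030.8004) = 368.95 m
  T2: √((-45.42)² + (268.81)²) = √(2062.9764 + 72258.8161) = 272.62 m
  T3: √((-260.99)² + (-206.68)²) = √(68115.7801 + 42716.6224) = 332.92 m
  T4: √((175.34)² + (102.27)²) = √(30744.1156 + 10459.1529) = 202.99 m
  → nearest: T4 (202.99 m)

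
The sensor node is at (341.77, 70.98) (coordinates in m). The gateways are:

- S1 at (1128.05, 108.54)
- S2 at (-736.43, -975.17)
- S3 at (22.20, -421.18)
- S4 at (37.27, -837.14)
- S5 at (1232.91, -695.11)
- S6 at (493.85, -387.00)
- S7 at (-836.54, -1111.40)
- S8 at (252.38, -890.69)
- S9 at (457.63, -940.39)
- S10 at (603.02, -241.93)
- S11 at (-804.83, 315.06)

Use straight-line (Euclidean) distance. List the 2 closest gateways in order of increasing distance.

Distances from (341.77, 70.98):
S1: 787.18 m
S2: 1502.31 m
S3: 586.81 m
S4: 957.81 m
S5: 1175.17 m
S6: 482.57 m
S7: 1669.26 m
S8: 965.82 m
S9: 1017.98 m
S10: 407.63 m
S11: 1172.29 m
Sorted: S10 (407.63 m) < S6 (482.57 m) < S3 (586.81 m) < S1 (787.18 m) < …

S10, S6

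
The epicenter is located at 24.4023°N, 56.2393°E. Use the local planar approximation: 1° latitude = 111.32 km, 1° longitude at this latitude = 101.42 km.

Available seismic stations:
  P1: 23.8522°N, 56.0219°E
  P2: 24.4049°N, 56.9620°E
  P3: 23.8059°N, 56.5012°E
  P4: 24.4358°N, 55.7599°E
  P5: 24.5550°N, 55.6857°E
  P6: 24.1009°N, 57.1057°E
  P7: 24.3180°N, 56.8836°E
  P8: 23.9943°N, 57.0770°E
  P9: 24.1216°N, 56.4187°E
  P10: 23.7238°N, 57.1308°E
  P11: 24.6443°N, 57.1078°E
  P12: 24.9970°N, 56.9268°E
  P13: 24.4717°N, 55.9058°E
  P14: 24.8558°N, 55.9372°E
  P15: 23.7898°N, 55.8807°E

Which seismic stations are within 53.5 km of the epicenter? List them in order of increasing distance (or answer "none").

Distances from 24.4023°N, 56.2393°E:
P1: √((-0.5501·111.32)² + (-0.2174·101.42)²) = √(3749.986336 + 486.145524) = 65.0856 km
P2: √((0.0026·111.32)² + (0.7227·101.42)²) = √(0.083771 + 5372.337919) = 73.2968 km
P3: √((-0.5964·111.32)² + (0.2619·101.42)²) = √(4407.797811 + 705.534425) = 71.5076 km
P4: √((0.0335·111.32)² + (-0.4794·101.42)²) = √(13.907082 + 2363.977136) = 48.7636 km
P5: √((0.1527·111.32)² + (-0.5536·101.42)²) = √(288.951178 + 3152.385893) = 58.6629 km
P6: √((-0.3014·111.32)² + (0.8664·101.42)²) = √(1125.726504 + 7721.187513) = 94.0580 km
P7: √((-0.0843·111.32)² + (0.6443·101.42)²) = √(88.064636 + 4269.956740) = 66.0153 km
P8: √((-0.4080·111.32)² + (0.8377·101.42)²) = √(2062.845592 + 7218.122417) = 96.3378 km
P9: √((-0.2807·111.32)² + (0.1794·101.42)²) = √(976.407756 + 331.048855) = 36.1588 km
P10: √((-0.6785·111.32)² + (0.8915·101.42)²) = √(5704.874558 + 8175.040398) = 117.8131 km
P11: √((0.2420·111.32)² + (0.8685·101.42)²) = √(725.733428 + 7758.662454) = 92.1108 km
P12: √((0.5947·111.32)² + (0.6875·101.42)²) = √(4382.705334 + 4861.749939) = 96.1481 km
P13: √((0.0694·111.32)² + (-0.3335·101.42)²) = √(59.685019 + 1144.033888) = 34.6947 km
P14: √((0.4535·111.32)² + (-0.3021·101.42)²) = √(2548.595888 + 938.747218) = 59.0537 km
P15: √((-0.6125·111.32)² + (-0.3586·101.42)²) = √(4648.989672 + 1322.719582) = 77.2768 km
Threshold 53.5 km: P13 (34.6947 km), P9 (36.1588 km), P4 (48.7636 km) are within range.

P13, P9, P4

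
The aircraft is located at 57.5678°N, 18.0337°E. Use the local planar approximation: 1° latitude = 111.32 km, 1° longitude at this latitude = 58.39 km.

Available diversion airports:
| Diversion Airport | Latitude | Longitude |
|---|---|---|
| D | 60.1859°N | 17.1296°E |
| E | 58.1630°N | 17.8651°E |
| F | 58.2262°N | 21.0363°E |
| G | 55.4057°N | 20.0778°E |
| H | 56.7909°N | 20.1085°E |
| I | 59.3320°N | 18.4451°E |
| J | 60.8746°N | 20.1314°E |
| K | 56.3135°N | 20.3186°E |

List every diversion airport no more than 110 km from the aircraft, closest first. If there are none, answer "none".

E

Distances from 57.5678°N, 18.0337°E:
D: √((2.6181·111.32)² + (-0.9041·58.39)²) = √(84941.290856 + 2786.826227) = 296.1893 km
E: √((0.5952·111.32)² + (-0.1686·58.39)²) = √(4390.078039 + 96.915243) = 66.9850 km
F: √((0.6584·111.32)² + (3.0026·58.39)²) = √(5371.876749 + 30737.738464) = 190.0253 km
G: √((-2.1621·111.32)² + (2.0441·58.39)²) = √(57929.255747 + 14245.615786) = 268.6538 km
H: √((-0.7769·111.32)² + (2.0748·58.39)²) = √(7479.570124 + 14676.734201) = 148.8499 km
I: √((1.7642·111.32)² + (0.4114·58.39)²) = √(38569.324329 + 577.039477) = 197.8544 km
J: √((3.3068·111.32)² + (2.0977·58.39)²) = √(135507.163100 + 15002.502469) = 387.9558 km
K: √((-1.2543·111.32)² + (2.2849·58.39)²) = √(19496.167162 + 17799.645209) = 193.1212 km
Threshold 110 km: E (66.9850 km) is within range.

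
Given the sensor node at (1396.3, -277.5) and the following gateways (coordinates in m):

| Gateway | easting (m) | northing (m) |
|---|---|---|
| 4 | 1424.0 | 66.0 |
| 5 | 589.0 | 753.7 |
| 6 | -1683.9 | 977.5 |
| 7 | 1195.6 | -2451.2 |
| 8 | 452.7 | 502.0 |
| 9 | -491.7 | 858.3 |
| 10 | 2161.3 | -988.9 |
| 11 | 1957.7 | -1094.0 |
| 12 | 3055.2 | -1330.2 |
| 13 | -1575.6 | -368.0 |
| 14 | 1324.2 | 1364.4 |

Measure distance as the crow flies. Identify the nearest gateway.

Distances from (1396.3, -277.5):
4: 344.6 m
5: 1309.6 m
6: 3326.1 m
7: 2182.9 m
8: 1223.9 m
9: 2203.3 m
10: 1044.7 m
11: 990.9 m
12: 1964.7 m
13: 2973.3 m
14: 1643.5 m
Minimum: 4 at 344.6 m.

4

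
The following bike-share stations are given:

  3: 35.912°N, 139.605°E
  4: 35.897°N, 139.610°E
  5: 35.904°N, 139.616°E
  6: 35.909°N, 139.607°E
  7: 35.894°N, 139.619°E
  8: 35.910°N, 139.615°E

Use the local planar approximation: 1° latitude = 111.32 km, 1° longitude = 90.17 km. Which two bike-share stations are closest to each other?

Pairwise distances:
3–4: √((-0.015·111.32)² + (0.005·90.17)²) = √(2.78823 + 0.20327) = 1.730 km
3–5: √((-0.008·111.32)² + (0.011·90.17)²) = √(0.79310 + 0.98381) = 1.333 km
3–6: √((-0.003·111.32)² + (0.002·90.17)²) = √(0.11153 + 0.03252) = 0.380 km
3–7: √((-0.018·111.32)² + (0.014·90.17)²) = √(4.01505 + 1.59360) = 2.368 km
3–8: √((-0.002·111.32)² + (0.010·90.17)²) = √(0.04957 + 0.81306) = 0.929 km
4–5: √((0.007·111.32)² + (0.006·90.17)²) = √(0.60721 + 0.29270) = 0.949 km
4–6: √((0.012·111.32)² + (-0.003·90.17)²) = √(1.78447 + 0.07318) = 1.363 km
4–7: √((-0.003·111.32)² + (0.009·90.17)²) = √(0.11153 + 0.65858) = 0.878 km
4–8: √((0.013·111.32)² + (0.005·90.17)²) = √(2.09427 + 0.20327) = 1.516 km
5–6: √((0.005·111.32)² + (-0.009·90.17)²) = √(0.30980 + 0.65858) = 0.984 km
5–7: √((-0.010·111.32)² + (0.003·90.17)²) = √(1.23921 + 0.07318) = 1.146 km
5–8: √((0.006·111.32)² + (-0.001·90.17)²) = √(0.44612 + 0.00813) = 0.674 km
6–7: √((-0.015·111.32)² + (0.012·90.17)²) = √(2.78823 + 1.17081) = 1.990 km
6–8: √((0.001·111.32)² + (0.008·90.17)²) = √(0.01239 + 0.52036) = 0.730 km
7–8: √((0.016·111.32)² + (-0.004·90.17)²) = √(3.17239 + 0.13009) = 1.817 km
Closest pair: 3–6 at 0.380 km.

3 and 6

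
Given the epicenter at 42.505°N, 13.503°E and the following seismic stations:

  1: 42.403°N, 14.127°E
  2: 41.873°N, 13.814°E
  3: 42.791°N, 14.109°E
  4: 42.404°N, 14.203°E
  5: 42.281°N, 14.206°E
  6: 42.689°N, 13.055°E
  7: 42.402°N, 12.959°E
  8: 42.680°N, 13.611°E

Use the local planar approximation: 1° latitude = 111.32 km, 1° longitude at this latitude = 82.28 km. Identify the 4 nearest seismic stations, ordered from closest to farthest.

Distances from 42.505°N, 13.503°E:
1: 52.583 km
2: 74.863 km
3: 59.159 km
4: 58.683 km
5: 62.989 km
6: 42.170 km
7: 46.206 km
8: 21.412 km
Sorted: 8 (21.412 km) < 6 (42.170 km) < 7 (46.206 km) < 1 (52.583 km) < 4 (58.683 km) < 3 (59.159 km) < …

8, 6, 7, 1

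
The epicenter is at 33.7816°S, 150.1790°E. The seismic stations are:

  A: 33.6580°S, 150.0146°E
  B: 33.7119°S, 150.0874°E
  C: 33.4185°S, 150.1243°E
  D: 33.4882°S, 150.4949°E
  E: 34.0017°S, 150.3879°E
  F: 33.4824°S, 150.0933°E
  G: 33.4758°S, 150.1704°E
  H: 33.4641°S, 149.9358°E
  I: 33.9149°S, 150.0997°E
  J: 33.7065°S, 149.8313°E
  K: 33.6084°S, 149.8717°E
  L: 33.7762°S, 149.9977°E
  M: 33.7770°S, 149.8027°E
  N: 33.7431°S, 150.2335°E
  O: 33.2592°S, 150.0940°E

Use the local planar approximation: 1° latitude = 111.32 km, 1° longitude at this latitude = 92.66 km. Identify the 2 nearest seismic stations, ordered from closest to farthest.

N, B

Distances from 33.7816°S, 150.1790°E:
A: 20.5272 km
B: 11.4997 km
C: 40.7368 km
D: 43.8585 km
E: 31.2251 km
F: 34.2405 km
G: 34.0510 km
H: 41.9169 km
I: 16.5586 km
J: 33.2849 km
K: 34.3880 km
L: 16.8100 km
M: 34.8717 km
N: 6.6235 km
O: 58.6845 km
Sorted: N (6.6235 km) < B (11.4997 km) < I (16.5586 km) < L (16.8100 km) < …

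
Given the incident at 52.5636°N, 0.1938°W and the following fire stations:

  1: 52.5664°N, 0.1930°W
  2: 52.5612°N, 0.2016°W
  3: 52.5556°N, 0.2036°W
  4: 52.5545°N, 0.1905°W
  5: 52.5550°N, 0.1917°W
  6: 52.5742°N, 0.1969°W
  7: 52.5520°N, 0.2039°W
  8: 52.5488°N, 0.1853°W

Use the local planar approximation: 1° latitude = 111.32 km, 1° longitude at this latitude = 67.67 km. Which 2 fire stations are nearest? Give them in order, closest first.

Distances from 52.5636°N, 0.1938°W:
1: √((0.0028·111.32)² + (0.0008·67.67)²) = √(0.097154 + 0.002931) = 0.3164 km
2: √((-0.0024·111.32)² + (-0.0078·67.67)²) = √(0.071379 + 0.278600) = 0.5916 km
3: √((-0.0080·111.32)² + (-0.0098·67.67)²) = √(0.793097 + 0.439789) = 1.1104 km
4: √((-0.0091·111.32)² + (0.0033·67.67)²) = √(1.026193 + 0.049868) = 1.0373 km
5: √((-0.0086·111.32)² + (0.0021·67.67)²) = √(0.916523 + 0.020194) = 0.9678 km
6: √((0.0106·111.32)² + (-0.0031·67.67)²) = √(1.392381 + 0.044006) = 1.1985 km
7: √((-0.0116·111.32)² + (-0.0101·67.67)²) = √(1.667487 + 0.467127) = 1.4610 km
8: √((-0.0148·111.32)² + (0.0085·67.67)²) = √(2.714375 + 0.330849) = 1.7451 km
Sorted: 1 (0.3164 km) < 2 (0.5916 km) < 5 (0.9678 km) < 4 (1.0373 km) < …

1, 2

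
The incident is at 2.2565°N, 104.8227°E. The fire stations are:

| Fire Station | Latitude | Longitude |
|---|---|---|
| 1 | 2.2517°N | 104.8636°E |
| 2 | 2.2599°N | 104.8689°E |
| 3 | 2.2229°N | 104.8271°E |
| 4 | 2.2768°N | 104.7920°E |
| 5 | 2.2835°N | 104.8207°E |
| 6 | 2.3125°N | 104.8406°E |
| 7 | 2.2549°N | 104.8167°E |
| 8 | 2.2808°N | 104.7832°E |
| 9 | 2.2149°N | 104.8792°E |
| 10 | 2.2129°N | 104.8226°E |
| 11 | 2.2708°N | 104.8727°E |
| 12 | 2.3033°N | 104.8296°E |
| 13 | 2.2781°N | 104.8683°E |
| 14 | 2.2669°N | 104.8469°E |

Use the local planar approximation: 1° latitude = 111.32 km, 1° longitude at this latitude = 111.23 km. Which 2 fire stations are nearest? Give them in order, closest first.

Distances from 2.2565°N, 104.8227°E:
1: √((-0.0048·111.32)² + (0.0409·111.23)²) = √(0.285515 + 20.696194) = 4.5806 km
2: √((0.0034·111.32)² + (0.0462·111.23)²) = √(0.143253 + 26.407533) = 5.1527 km
3: √((-0.0336·111.32)² + (0.0044·111.23)²) = √(13.990233 + 0.239524) = 3.7722 km
4: √((0.0203·111.32)² + (-0.0307·111.23)²) = √(5.106678 + 11.660593) = 4.0948 km
5: √((0.0270·111.32)² + (-0.0020·111.23)²) = √(9.033872 + 0.049488) = 3.0139 km
6: √((0.0560·111.32)² + (0.0179·111.23)²) = √(38.861759 + 3.964149) = 6.5442 km
7: √((-0.0016·111.32)² + (-0.0060·111.23)²) = √(0.031724 + 0.445396) = 0.6907 km
8: √((0.0243·111.32)² + (-0.0395·111.23)²) = √(7.317436 + 19.303589) = 5.1596 km
9: √((-0.0416·111.32)² + (0.0565·111.23)²) = √(21.445346 + 39.494877) = 7.8064 km
10: √((-0.0436·111.32)² + (-0.0001·111.23)²) = √(23.556967 + 0.000124) = 4.8536 km
11: √((0.0143·111.32)² + (0.0500·111.23)²) = √(2.534069 + 30.930282) = 5.7848 km
12: √((0.0468·111.32)² + (0.0069·111.23)²) = √(27.141766 + 0.589036) = 5.2660 km
13: √((0.0216·111.32)² + (0.0456·111.23)²) = √(5.781678 + 25.726077) = 5.6132 km
14: √((0.0104·111.32)² + (0.0242·111.23)²) = √(1.340334 + 7.245604) = 2.9302 km
Sorted: 7 (0.6907 km) < 14 (2.9302 km) < 5 (3.0139 km) < 3 (3.7722 km) < …

7, 14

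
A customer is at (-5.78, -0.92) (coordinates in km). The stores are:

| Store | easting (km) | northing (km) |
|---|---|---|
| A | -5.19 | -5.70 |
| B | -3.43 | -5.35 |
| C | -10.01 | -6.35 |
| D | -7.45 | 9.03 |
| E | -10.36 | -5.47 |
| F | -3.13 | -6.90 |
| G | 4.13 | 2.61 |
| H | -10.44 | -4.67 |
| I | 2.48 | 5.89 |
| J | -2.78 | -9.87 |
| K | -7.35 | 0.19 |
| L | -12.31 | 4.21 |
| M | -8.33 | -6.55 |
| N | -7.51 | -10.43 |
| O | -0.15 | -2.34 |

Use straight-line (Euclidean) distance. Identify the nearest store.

K

Distances from (-5.78, -0.92):
A: 4.82 km
B: 5.01 km
C: 6.88 km
D: 10.09 km
E: 6.46 km
F: 6.54 km
G: 10.52 km
H: 5.98 km
I: 10.71 km
J: 9.44 km
K: 1.92 km
L: 8.30 km
M: 6.18 km
N: 9.67 km
O: 5.81 km
Minimum: K at 1.92 km.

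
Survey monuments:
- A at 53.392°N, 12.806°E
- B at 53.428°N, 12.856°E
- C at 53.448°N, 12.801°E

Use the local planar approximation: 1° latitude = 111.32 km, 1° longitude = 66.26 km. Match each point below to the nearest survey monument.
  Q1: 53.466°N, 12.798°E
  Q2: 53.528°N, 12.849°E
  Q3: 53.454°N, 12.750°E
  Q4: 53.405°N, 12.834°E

Q1→C; Q2→C; Q3→C; Q4→A

Q1 at 53.466°N, 12.798°E:
  A: 8.255 km
  B: 5.715 km
  C: 2.014 km
  → nearest: C (2.014 km)
Q2 at 53.528°N, 12.849°E:
  A: 15.405 km
  B: 11.142 km
  C: 9.456 km
  → nearest: C (9.456 km)
Q3 at 53.454°N, 12.750°E:
  A: 7.836 km
  B: 7.597 km
  C: 3.445 km
  → nearest: C (3.445 km)
Q4 at 53.405°N, 12.834°E:
  A: 2.353 km
  B: 2.946 km
  C: 5.263 km
  → nearest: A (2.353 km)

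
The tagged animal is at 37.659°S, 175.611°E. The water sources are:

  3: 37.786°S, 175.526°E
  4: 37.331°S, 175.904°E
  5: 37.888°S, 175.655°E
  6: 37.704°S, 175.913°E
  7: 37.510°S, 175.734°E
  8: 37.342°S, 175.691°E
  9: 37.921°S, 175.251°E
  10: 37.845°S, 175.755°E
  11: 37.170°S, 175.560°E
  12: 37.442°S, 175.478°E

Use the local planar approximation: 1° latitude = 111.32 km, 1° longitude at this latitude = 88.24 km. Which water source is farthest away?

11

Distances from 37.659°S, 175.611°E:
3: √((-0.127·111.32)² + (-0.085·88.24)²) = √(199.87286 + 56.25600) = 16.004 km
4: √((0.328·111.32)² + (0.293·88.24)²) = √(1333.19625 + 668.44586) = 44.740 km
5: √((-0.229·111.32)² + (0.044·88.24)²) = √(649.85634 + 15.07427) = 25.786 km
6: √((-0.045·111.32)² + (0.302·88.24)²) = √(25.09409 + 710.14149) = 27.115 km
7: √((0.149·111.32)² + (0.123·88.24)²) = √(275.11795 + 117.79890) = 19.822 km
8: √((0.317·111.32)² + (0.080·88.24)²) = √(1245.27400 + 49.83230) = 35.988 km
9: √((-0.262·111.32)² + (-0.360·88.24)²) = √(850.64622 + 1009.10417) = 43.125 km
10: √((-0.186·111.32)² + (0.144·88.24)²) = √(428.71856 + 161.45667) = 24.294 km
11: √((0.489·111.32)² + (-0.051·88.24)²) = √(2963.22148 + 20.25216) = 54.621 km
12: √((0.217·111.32)² + (-0.133·88.24)²) = √(583.53359 + 137.73182) = 26.856 km
Maximum: 11 at 54.621 km.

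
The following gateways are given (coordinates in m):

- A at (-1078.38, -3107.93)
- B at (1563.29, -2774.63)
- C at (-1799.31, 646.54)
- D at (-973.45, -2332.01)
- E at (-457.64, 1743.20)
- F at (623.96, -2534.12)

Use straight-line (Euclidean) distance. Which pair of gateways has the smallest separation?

A and D

Pairwise distances:
A–B: 2662.61 m
A–C: 3823.06 m
A–D: 782.98 m
A–E: 4890.68 m
A–F: 1796.45 m
B–C: 4797.03 m
B–D: 2575.07 m
B–E: 4949.24 m
B–F: 969.63 m
C–D: 3090.92 m
C–E: 1732.84 m
C–F: 3998.60 m
D–E: 4107.72 m
D–F: 1610.15 m
E–F: 4411.95 m
Closest pair: A–D at 782.98 m.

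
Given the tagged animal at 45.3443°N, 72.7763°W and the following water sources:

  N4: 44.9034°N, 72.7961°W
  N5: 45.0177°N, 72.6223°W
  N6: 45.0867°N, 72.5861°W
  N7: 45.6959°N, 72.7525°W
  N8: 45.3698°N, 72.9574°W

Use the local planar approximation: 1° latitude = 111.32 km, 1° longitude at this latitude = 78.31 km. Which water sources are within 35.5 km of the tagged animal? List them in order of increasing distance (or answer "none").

Distances from 45.3443°N, 72.7763°W:
N4: √((-0.4409·111.32)² + (-0.0198·78.31)²) = √(2408.943383 + 2.404168) = 49.1055 km
N5: √((-0.3266·111.32)² + (0.1540·78.31)²) = √(1321.839593 + 145.437329) = 38.3051 km
N6: √((-0.2576·111.32)² + (0.1902·78.31)²) = √(822.314811 + 221.847977) = 32.3135 km
N7: √((0.3516·111.32)² + (0.0238·78.31)²) = √(1531.948367 + 3.473668) = 39.1845 km
N8: √((0.0255·111.32)² + (-0.1811·78.31)²) = √(8.057991 + 201.127451) = 14.4632 km
Threshold 35.5 km: N8 (14.4632 km), N6 (32.3135 km) are within range.

N8, N6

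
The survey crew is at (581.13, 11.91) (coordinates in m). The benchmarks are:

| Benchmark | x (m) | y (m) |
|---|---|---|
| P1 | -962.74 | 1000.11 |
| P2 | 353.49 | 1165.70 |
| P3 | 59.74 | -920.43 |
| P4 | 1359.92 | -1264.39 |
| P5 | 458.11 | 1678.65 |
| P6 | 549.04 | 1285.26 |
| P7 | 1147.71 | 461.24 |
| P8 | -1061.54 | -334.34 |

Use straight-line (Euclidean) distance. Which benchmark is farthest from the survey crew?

Distances from (581.13, 11.91):
P1: 1833.05 m
P2: 1176.03 m
P3: 1068.23 m
P4: 1495.14 m
P5: 1671.27 m
P6: 1273.75 m
P7: 723.13 m
P8: 1678.77 m
Maximum: P1 at 1833.05 m.

P1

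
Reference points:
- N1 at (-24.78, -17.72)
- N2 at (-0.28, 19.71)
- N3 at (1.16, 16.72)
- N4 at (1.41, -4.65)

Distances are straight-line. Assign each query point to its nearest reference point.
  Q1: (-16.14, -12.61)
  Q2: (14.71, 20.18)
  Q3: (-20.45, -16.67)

Q1→N1; Q2→N3; Q3→N1

Q1 at (-16.14, -12.61):
  N1: 10.04
  N2: 36.00
  N3: 34.05
  N4: 19.27
  → nearest: N1 (10.04)
Q2 at (14.71, 20.18):
  N1: 54.73
  N2: 15.00
  N3: 13.98
  N4: 28.17
  → nearest: N3 (13.98)
Q3 at (-20.45, -16.67):
  N1: 4.46
  N2: 41.60
  N3: 39.77
  N4: 24.95
  → nearest: N1 (4.46)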